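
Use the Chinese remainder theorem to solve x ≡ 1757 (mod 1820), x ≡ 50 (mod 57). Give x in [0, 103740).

78197

Write x = 1757 + 1820·k. Then 1820·k ≡ 50 − 1757 ≡ 3 (mod 57).
Need 1820⁻¹ mod 57. Extended Euclid on (57, 53):
57 = 1·53 + 4
53 = 13·4 + 1
4 = 4·1 + 0
Back-substitute:
1 = 53 − 13·4
1 = −13·57 + 14·53
1820⁻¹ ≡ 14 (mod 57), so k ≡ 14·3 ≡ 42 (mod 57).
x = 1757 + 1820·42 = 78197.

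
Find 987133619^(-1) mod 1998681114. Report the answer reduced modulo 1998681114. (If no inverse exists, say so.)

331087457

Apply the Euclidean algorithm to 1998681114 and 987133619:
1998681114 = 2·987133619 + 24413876
987133619 = 40·24413876 + 10578579
24413876 = 2·10578579 + 3256718
10578579 = 3·3256718 + 808425
3256718 = 4·808425 + 23018
808425 = 35·23018 + 2795
23018 = 8·2795 + 658
2795 = 4·658 + 163
658 = 4·163 + 6
163 = 27·6 + 1
6 = 6·1 + 0
Since gcd(987133619, 1998681114) = 1, back-substitute to write 1 as a combination:
1 = 163 − 27·6
1 = −27·658 + 109·163
1 = 109·2795 − 463·658
1 = −463·23018 + 3813·2795
1 = 3813·808425 − 133918·23018
1 = −133918·3256718 + 539485·808425
1 = 539485·10578579 − 1752373·3256718
1 = −1752373·24413876 + 4044231·10578579
1 = 4044231·987133619 − 163521613·24413876
1 = −163521613·1998681114 + 331087457·987133619
So 987133619·331087457 ≡ 1 (mod 1998681114).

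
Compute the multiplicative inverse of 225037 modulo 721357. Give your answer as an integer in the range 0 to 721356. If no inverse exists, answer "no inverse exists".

633648

Run Euclid on (721357, 225037):
721357 = 3×225037 + 46246
225037 = 4×46246 + 40053
46246 = 1×40053 + 6193
40053 = 6×6193 + 2895
6193 = 2×2895 + 403
2895 = 7×403 + 74
403 = 5×74 + 33
74 = 2×33 + 8
33 = 4×8 + 1
8 = 8×1 + 0
Since gcd(225037, 721357) = 1, back-substitute to write 1 as a combination:
1 = 33 − 4·8
1 = −4·74 + 9·33
1 = 9·403 − 49·74
1 = −49·2895 + 352·403
1 = 352·6193 − 753·2895
1 = −753·40053 + 4870·6193
1 = 4870·46246 − 5623·40053
1 = −5623·225037 + 27362·46246
1 = 27362·721357 − 87709·225037
So 225037·(-87709) ≡ 1 (mod 721357), and -87709 ≡ 633648 (mod 721357).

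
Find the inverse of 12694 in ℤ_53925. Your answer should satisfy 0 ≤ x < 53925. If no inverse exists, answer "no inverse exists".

Extended Euclidean algorithm:
53925 = 4*12694 + 3149
12694 = 4*3149 + 98
3149 = 32*98 + 13
98 = 7*13 + 7
13 = 1*7 + 6
7 = 1*6 + 1
6 = 6*1 + 0
gcd = 1, so the inverse exists. Back-substitute:
1 = 7 − 6
1 = −13 + 2·7
1 = 2·98 − 15·13
1 = −15·3149 + 482·98
1 = 482·12694 − 1943·3149
1 = −1943·53925 + 8254·12694
So 12694·8254 ≡ 1 (mod 53925).

8254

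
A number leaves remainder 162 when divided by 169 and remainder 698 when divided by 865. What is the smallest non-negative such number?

6753

Write x = 162 + 169·k. Then 169·k ≡ 698 − 162 ≡ 536 (mod 865).
Need 169⁻¹ mod 865. Extended Euclid on (865, 169):
865 = 5*169 + 20
169 = 8*20 + 9
20 = 2*9 + 2
9 = 4*2 + 1
2 = 2*1 + 0
Back-substitute:
1 = 9 − 4·2
1 = −4·20 + 9·9
1 = 9·169 − 76·20
1 = −76·865 + 389·169
169⁻¹ ≡ 389 (mod 865), so k ≡ 389·536 ≡ 39 (mod 865).
x = 162 + 169·39 = 6753.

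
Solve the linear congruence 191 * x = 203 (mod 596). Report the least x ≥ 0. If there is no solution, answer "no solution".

129

First find gcd(191, 596):
596 = 3*191 + 23
191 = 8*23 + 7
23 = 3*7 + 2
7 = 3*2 + 1
2 = 2*1 + 0
gcd = 1, so a unique solution mod 596 exists.
Back-substitute for the Bézout coefficients:
1 = 7 − 3·2
1 = −3·23 + 10·7
1 = 10·191 − 83·23
1 = −83·596 + 259·191
So 191·(259) ≡ 1 (mod 596), giving 191⁻¹ ≡ 259.
x ≡ 191⁻¹·203 ≡ 259·203 ≡ 129 (mod 596).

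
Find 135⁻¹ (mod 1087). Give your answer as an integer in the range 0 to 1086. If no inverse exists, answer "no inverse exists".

Apply the Euclidean algorithm to 1087 and 135:
1087 = 8·135 + 7
135 = 19·7 + 2
7 = 3·2 + 1
2 = 2·1 + 0
Since gcd(135, 1087) = 1, back-substitute to write 1 as a combination:
1 = 7 − 3·2
1 = −3·135 + 58·7
1 = 58·1087 − 467·135
So 135·(-467) ≡ 1 (mod 1087), and -467 ≡ 620 (mod 1087).

620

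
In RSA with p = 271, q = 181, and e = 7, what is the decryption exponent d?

6943

φ(n) = (p−1)(q−1) = 270·180 = 48600.
Need d with 7·d ≡ 1 (mod 48600). Apply the extended Euclidean algorithm:
48600 = 6942·7 + 6
7 = 1·6 + 1
6 = 6·1 + 0
Back-substitute:
1 = 7 − 6
1 = −48600 + 6943·7
So 7·6943 ≡ 1 (mod 48600), hence d = 6943.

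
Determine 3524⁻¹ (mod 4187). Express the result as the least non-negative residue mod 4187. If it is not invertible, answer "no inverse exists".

gcd(4187, 3524) by repeated division:
4187 = 1×3524 + 663
3524 = 5×663 + 209
663 = 3×209 + 36
209 = 5×36 + 29
36 = 1×29 + 7
29 = 4×7 + 1
7 = 7×1 + 0
Since gcd(3524, 4187) = 1, back-substitute to write 1 as a combination:
1 = 29 − 4·7
1 = −4·36 + 5·29
1 = 5·209 − 29·36
1 = −29·663 + 92·209
1 = 92·3524 − 489·663
1 = −489·4187 + 581·3524
So 3524·581 ≡ 1 (mod 4187).

581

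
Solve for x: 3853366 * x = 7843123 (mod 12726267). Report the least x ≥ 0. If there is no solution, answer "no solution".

8409601

First find gcd(3853366, 12726267):
12726267 = 3·3853366 + 1166169
3853366 = 3·1166169 + 354859
1166169 = 3·354859 + 101592
354859 = 3·101592 + 50083
101592 = 2·50083 + 1426
50083 = 35·1426 + 173
1426 = 8·173 + 42
173 = 4·42 + 5
42 = 8·5 + 2
5 = 2·2 + 1
2 = 2·1 + 0
gcd = 1, so a unique solution mod 12726267 exists.
Back-substitute for the Bézout coefficients:
1 = 5 − 2·2
1 = −2·42 + 17·5
1 = 17·173 − 70·42
1 = −70·1426 + 577·173
1 = 577·50083 − 20265·1426
1 = −20265·101592 + 41107·50083
1 = 41107·354859 − 143586·101592
1 = −143586·1166169 + 471865·354859
1 = 471865·3853366 − 1559181·1166169
1 = −1559181·12726267 + 5149408·3853366
So 3853366·(5149408) ≡ 1 (mod 12726267), giving 3853366⁻¹ ≡ 5149408.
x ≡ 3853366⁻¹·7843123 ≡ 5149408·7843123 ≡ 8409601 (mod 12726267).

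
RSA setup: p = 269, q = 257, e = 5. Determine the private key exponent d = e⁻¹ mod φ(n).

41165

φ(n) = (p−1)(q−1) = 268·256 = 68608.
Need d with 5·d ≡ 1 (mod 68608). Apply the extended Euclidean algorithm:
68608 = 13721·5 + 3
5 = 1·3 + 2
3 = 1·2 + 1
2 = 2·1 + 0
Back-substitute:
1 = 3 − 2
1 = −5 + 2·3
1 = 2·68608 − 27443·5
So 5·(-27443) ≡ 1 (mod 68608), hence d ≡ -27443 ≡ 41165 (mod 68608).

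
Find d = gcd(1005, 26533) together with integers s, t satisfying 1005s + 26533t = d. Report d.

1

Repeated division:
26533 = 26×1005 + 403
1005 = 2×403 + 199
403 = 2×199 + 5
199 = 39×5 + 4
5 = 1×4 + 1
4 = 4×1 + 0
gcd(1005, 26533) = 1.
Back-substituting:
1 = 5 − 4
1 = −199 + 40·5
1 = 40·403 − 81·199
1 = −81·1005 + 202·403
1 = 202·26533 − 5333·1005
So 1 = (202)·26533 + (-5333)·1005.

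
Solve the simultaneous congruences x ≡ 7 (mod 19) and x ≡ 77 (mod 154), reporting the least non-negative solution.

539

Write x = 7 + 19·k. Then 19·k ≡ 77 − 7 ≡ 70 (mod 154).
Need 19⁻¹ mod 154. Extended Euclid on (154, 19):
154 = 8·19 + 2
19 = 9·2 + 1
2 = 2·1 + 0
Back-substitute:
1 = 19 − 9·2
1 = −9·154 + 73·19
19⁻¹ ≡ 73 (mod 154), so k ≡ 73·70 ≡ 28 (mod 154).
x = 7 + 19·28 = 539.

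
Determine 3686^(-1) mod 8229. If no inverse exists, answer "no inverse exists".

gcd(8229, 3686) by repeated division:
8229 = 2×3686 + 857
3686 = 4×857 + 258
857 = 3×258 + 83
258 = 3×83 + 9
83 = 9×9 + 2
9 = 4×2 + 1
2 = 2×1 + 0
Since gcd(3686, 8229) = 1, back-substitute to write 1 as a combination:
1 = 9 − 4·2
1 = −4·83 + 37·9
1 = 37·258 − 115·83
1 = −115·857 + 382·258
1 = 382·3686 − 1643·857
1 = −1643·8229 + 3668·3686
So 3686·3668 ≡ 1 (mod 8229).

3668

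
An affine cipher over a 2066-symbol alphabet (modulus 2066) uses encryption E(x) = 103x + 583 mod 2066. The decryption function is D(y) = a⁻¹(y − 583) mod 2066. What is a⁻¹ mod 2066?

Extended Euclidean algorithm:
2066 = 20*103 + 6
103 = 17*6 + 1
6 = 6*1 + 0
The gcd is 1. Working backward:
1 = 103 − 17·6
1 = −17·2066 + 341·103
So 103·341 ≡ 1 (mod 2066).

341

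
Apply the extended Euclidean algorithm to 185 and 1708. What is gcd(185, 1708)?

Apply Euclid's algorithm to 1708 and 185:
1708 = 9*185 + 43
185 = 4*43 + 13
43 = 3*13 + 4
13 = 3*4 + 1
4 = 4*1 + 0
gcd(185, 1708) = 1.
Express as a combination:
1 = 13 − 3·4
1 = −3·43 + 10·13
1 = 10·185 − 43·43
1 = −43·1708 + 397·185
So 1 = (-43)·1708 + (397)·185.

1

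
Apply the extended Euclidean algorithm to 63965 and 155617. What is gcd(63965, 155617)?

Apply Euclid's algorithm to 155617 and 63965:
155617 = 2*63965 + 27687
63965 = 2*27687 + 8591
27687 = 3*8591 + 1914
8591 = 4*1914 + 935
1914 = 2*935 + 44
935 = 21*44 + 11
44 = 4*11 + 0
gcd(63965, 155617) = 11.
Express as a combination:
11 = 935 − 21·44
11 = −21·1914 + 43·935
11 = 43·8591 − 193·1914
11 = −193·27687 + 622·8591
11 = 622·63965 − 1437·27687
11 = −1437·155617 + 3496·63965
So 11 = (-1437)·155617 + (3496)·63965.

11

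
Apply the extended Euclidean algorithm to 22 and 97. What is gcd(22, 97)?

Apply Euclid's algorithm to 97 and 22:
97 = 4*22 + 9
22 = 2*9 + 4
9 = 2*4 + 1
4 = 4*1 + 0
gcd(22, 97) = 1.
Back-substituting:
1 = 9 − 2·4
1 = −2·22 + 5·9
1 = 5·97 − 22·22
So 1 = (5)·97 + (-22)·22.

1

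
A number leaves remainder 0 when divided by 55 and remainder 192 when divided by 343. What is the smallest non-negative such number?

Write x = 0 + 55·k. Then 55·k ≡ 192 − 0 ≡ 192 (mod 343).
Need 55⁻¹ mod 343. Extended Euclid on (343, 55):
343 = 6·55 + 13
55 = 4·13 + 3
13 = 4·3 + 1
3 = 3·1 + 0
Back-substitute:
1 = 13 − 4·3
1 = −4·55 + 17·13
1 = 17·343 − 106·55
55⁻¹ ≡ 237 (mod 343), so k ≡ 237·192 ≡ 228 (mod 343).
x = 0 + 55·228 = 12540.

12540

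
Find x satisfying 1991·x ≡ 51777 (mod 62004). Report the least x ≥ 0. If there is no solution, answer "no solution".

First find gcd(1991, 62004):
62004 = 31×1991 + 283
1991 = 7×283 + 10
283 = 28×10 + 3
10 = 3×3 + 1
3 = 3×1 + 0
gcd = 1, so a unique solution mod 62004 exists.
Back-substitute for the Bézout coefficients:
1 = 10 − 3·3
1 = −3·283 + 85·10
1 = 85·1991 − 598·283
1 = −598·62004 + 18623·1991
So 1991·(18623) ≡ 1 (mod 62004), giving 1991⁻¹ ≡ 18623.
x ≡ 1991⁻¹·51777 ≡ 18623·51777 ≡ 18867 (mod 62004).

18867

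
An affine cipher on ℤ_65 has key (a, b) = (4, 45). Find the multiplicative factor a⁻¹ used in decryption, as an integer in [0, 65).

49

Run Euclid on (65, 4):
65 = 16·4 + 1
4 = 4·1 + 0
Since gcd(4, 65) = 1, back-substitute to write 1 as a combination:
1 = 65 − 16·4
Hence 4⁻¹ ≡ -16 ≡ 49 (mod 65).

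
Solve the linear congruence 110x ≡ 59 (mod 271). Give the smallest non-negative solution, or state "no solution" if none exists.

First find gcd(110, 271):
271 = 2·110 + 51
110 = 2·51 + 8
51 = 6·8 + 3
8 = 2·3 + 2
3 = 1·2 + 1
2 = 2·1 + 0
gcd = 1, so a unique solution mod 271 exists.
Back-substitute for the Bézout coefficients:
1 = 3 − 2
1 = −8 + 3·3
1 = 3·51 − 19·8
1 = −19·110 + 41·51
1 = 41·271 − 101·110
So 110·(-101) ≡ 1 (mod 271), giving 110⁻¹ ≡ 170.
x ≡ 110⁻¹·59 ≡ 170·59 ≡ 3 (mod 271).

3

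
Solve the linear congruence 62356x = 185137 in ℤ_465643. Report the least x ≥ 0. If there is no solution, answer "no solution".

First find gcd(62356, 465643):
465643 = 7·62356 + 29151
62356 = 2·29151 + 4054
29151 = 7·4054 + 773
4054 = 5·773 + 189
773 = 4·189 + 17
189 = 11·17 + 2
17 = 8·2 + 1
2 = 2·1 + 0
gcd = 1, so a unique solution mod 465643 exists.
Back-substitute for the Bézout coefficients:
1 = 17 − 8·2
1 = −8·189 + 89·17
1 = 89·773 − 364·189
1 = −364·4054 + 1909·773
1 = 1909·29151 − 13727·4054
1 = −13727·62356 + 29363·29151
1 = 29363·465643 − 219268·62356
So 62356·(-219268) ≡ 1 (mod 465643), giving 62356⁻¹ ≡ 246375.
x ≡ 62356⁻¹·185137 ≡ 246375·185137 ≡ 137024 (mod 465643).

137024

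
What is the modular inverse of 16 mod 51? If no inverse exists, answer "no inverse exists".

16

Run Euclid on (51, 16):
51 = 3*16 + 3
16 = 5*3 + 1
3 = 3*1 + 0
Since gcd(16, 51) = 1, back-substitute to write 1 as a combination:
1 = 16 − 5·3
1 = −5·51 + 16·16
So 16·16 ≡ 1 (mod 51).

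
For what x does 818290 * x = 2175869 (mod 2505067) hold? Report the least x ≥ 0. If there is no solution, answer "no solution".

417273

First find gcd(818290, 2505067):
2505067 = 3×818290 + 50197
818290 = 16×50197 + 15138
50197 = 3×15138 + 4783
15138 = 3×4783 + 789
4783 = 6×789 + 49
789 = 16×49 + 5
49 = 9×5 + 4
5 = 1×4 + 1
4 = 4×1 + 0
gcd = 1, so a unique solution mod 2505067 exists.
Back-substitute for the Bézout coefficients:
1 = 5 − 4
1 = −49 + 10·5
1 = 10·789 − 161·49
1 = −161·4783 + 976·789
1 = 976·15138 − 3089·4783
1 = −3089·50197 + 10243·15138
1 = 10243·818290 − 166977·50197
1 = −166977·2505067 + 511174·818290
So 818290·(511174) ≡ 1 (mod 2505067), giving 818290⁻¹ ≡ 511174.
x ≡ 818290⁻¹·2175869 ≡ 511174·2175869 ≡ 417273 (mod 2505067).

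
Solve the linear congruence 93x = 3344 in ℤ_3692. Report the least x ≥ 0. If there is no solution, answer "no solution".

2140

First find gcd(93, 3692):
3692 = 39·93 + 65
93 = 1·65 + 28
65 = 2·28 + 9
28 = 3·9 + 1
9 = 9·1 + 0
gcd = 1, so a unique solution mod 3692 exists.
Back-substitute for the Bézout coefficients:
1 = 28 − 3·9
1 = −3·65 + 7·28
1 = 7·93 − 10·65
1 = −10·3692 + 397·93
So 93·(397) ≡ 1 (mod 3692), giving 93⁻¹ ≡ 397.
x ≡ 93⁻¹·3344 ≡ 397·3344 ≡ 2140 (mod 3692).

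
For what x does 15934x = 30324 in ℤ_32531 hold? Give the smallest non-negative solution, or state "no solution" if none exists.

20222

First find gcd(15934, 32531):
32531 = 2*15934 + 663
15934 = 24*663 + 22
663 = 30*22 + 3
22 = 7*3 + 1
3 = 3*1 + 0
gcd = 1, so a unique solution mod 32531 exists.
Back-substitute for the Bézout coefficients:
1 = 22 − 7·3
1 = −7·663 + 211·22
1 = 211·15934 − 5071·663
1 = −5071·32531 + 10353·15934
So 15934·(10353) ≡ 1 (mod 32531), giving 15934⁻¹ ≡ 10353.
x ≡ 15934⁻¹·30324 ≡ 10353·30324 ≡ 20222 (mod 32531).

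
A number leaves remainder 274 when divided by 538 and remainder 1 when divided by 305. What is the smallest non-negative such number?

91196

Write x = 274 + 538·k. Then 538·k ≡ 1 − 274 ≡ 32 (mod 305).
Need 538⁻¹ mod 305. Extended Euclid on (305, 233):
305 = 1*233 + 72
233 = 3*72 + 17
72 = 4*17 + 4
17 = 4*4 + 1
4 = 4*1 + 0
Back-substitute:
1 = 17 − 4·4
1 = −4·72 + 17·17
1 = 17·233 − 55·72
1 = −55·305 + 72·233
538⁻¹ ≡ 72 (mod 305), so k ≡ 72·32 ≡ 169 (mod 305).
x = 274 + 538·169 = 91196.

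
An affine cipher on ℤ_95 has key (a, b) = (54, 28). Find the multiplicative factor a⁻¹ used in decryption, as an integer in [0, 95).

gcd(95, 54) by repeated division:
95 = 1*54 + 41
54 = 1*41 + 13
41 = 3*13 + 2
13 = 6*2 + 1
2 = 2*1 + 0
gcd = 1, so the inverse exists. Back-substitute:
1 = 13 − 6·2
1 = −6·41 + 19·13
1 = 19·54 − 25·41
1 = −25·95 + 44·54
So 54·44 ≡ 1 (mod 95).

44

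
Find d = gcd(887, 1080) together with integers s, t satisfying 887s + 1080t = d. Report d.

Repeated division:
1080 = 1·887 + 193
887 = 4·193 + 115
193 = 1·115 + 78
115 = 1·78 + 37
78 = 2·37 + 4
37 = 9·4 + 1
4 = 4·1 + 0
gcd(887, 1080) = 1.
Working backward:
1 = 37 − 9·4
1 = −9·78 + 19·37
1 = 19·115 − 28·78
1 = −28·193 + 47·115
1 = 47·887 − 216·193
1 = −216·1080 + 263·887
So 1 = (-216)·1080 + (263)·887.

1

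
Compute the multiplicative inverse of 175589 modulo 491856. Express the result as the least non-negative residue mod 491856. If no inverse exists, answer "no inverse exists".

Run Euclid on (491856, 175589):
491856 = 2×175589 + 140678
175589 = 1×140678 + 34911
140678 = 4×34911 + 1034
34911 = 33×1034 + 789
1034 = 1×789 + 245
789 = 3×245 + 54
245 = 4×54 + 29
54 = 1×29 + 25
29 = 1×25 + 4
25 = 6×4 + 1
4 = 4×1 + 0
Since gcd(175589, 491856) = 1, back-substitute to write 1 as a combination:
1 = 25 − 6·4
1 = −6·29 + 7·25
1 = 7·54 − 13·29
1 = −13·245 + 59·54
1 = 59·789 − 190·245
1 = −190·1034 + 249·789
1 = 249·34911 − 8407·1034
1 = −8407·140678 + 33877·34911
1 = 33877·175589 − 42284·140678
1 = −42284·491856 + 118445·175589
So 175589·118445 ≡ 1 (mod 491856).

118445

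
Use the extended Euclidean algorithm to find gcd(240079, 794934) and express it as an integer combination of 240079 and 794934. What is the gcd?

7

Apply Euclid's algorithm to 794934 and 240079:
794934 = 3·240079 + 74697
240079 = 3·74697 + 15988
74697 = 4·15988 + 10745
15988 = 1·10745 + 5243
10745 = 2·5243 + 259
5243 = 20·259 + 63
259 = 4·63 + 7
63 = 9·7 + 0
gcd(240079, 794934) = 7.
Back-substituting:
7 = 259 − 4·63
7 = −4·5243 + 81·259
7 = 81·10745 − 166·5243
7 = −166·15988 + 247·10745
7 = 247·74697 − 1154·15988
7 = −1154·240079 + 3709·74697
7 = 3709·794934 − 12281·240079
So 7 = (3709)·794934 + (-12281)·240079.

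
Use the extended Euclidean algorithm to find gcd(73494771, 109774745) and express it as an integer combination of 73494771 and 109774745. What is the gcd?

1

Euclidean algorithm:
109774745 = 1×73494771 + 36279974
73494771 = 2×36279974 + 934823
36279974 = 38×934823 + 756700
934823 = 1×756700 + 178123
756700 = 4×178123 + 44208
178123 = 4×44208 + 1291
44208 = 34×1291 + 314
1291 = 4×314 + 35
314 = 8×35 + 34
35 = 1×34 + 1
34 = 34×1 + 0
gcd(73494771, 109774745) = 1.
Working backward:
1 = 35 − 34
1 = −314 + 9·35
1 = 9·1291 − 37·314
1 = −37·44208 + 1267·1291
1 = 1267·178123 − 5105·44208
1 = −5105·756700 + 21687·178123
1 = 21687·934823 − 26792·756700
1 = −26792·36279974 + 1039783·934823
1 = 1039783·73494771 − 2106358·36279974
1 = −2106358·109774745 + 3146141·73494771
So 1 = (-2106358)·109774745 + (3146141)·73494771.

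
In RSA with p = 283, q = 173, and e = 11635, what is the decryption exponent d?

44923

φ(n) = (p−1)(q−1) = 282·172 = 48504.
Need d with 11635·d ≡ 1 (mod 48504). Apply the extended Euclidean algorithm:
48504 = 4·11635 + 1964
11635 = 5·1964 + 1815
1964 = 1·1815 + 149
1815 = 12·149 + 27
149 = 5·27 + 14
27 = 1·14 + 13
14 = 1·13 + 1
13 = 13·1 + 0
Back-substitute:
1 = 14 − 13
1 = −27 + 2·14
1 = 2·149 − 11·27
1 = −11·1815 + 134·149
1 = 134·1964 − 145·1815
1 = −145·11635 + 859·1964
1 = 859·48504 − 3581·11635
So 11635·(-3581) ≡ 1 (mod 48504), hence d ≡ -3581 ≡ 44923 (mod 48504).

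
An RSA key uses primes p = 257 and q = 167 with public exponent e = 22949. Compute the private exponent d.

25645

φ(n) = (p−1)(q−1) = 256·166 = 42496.
Need d with 22949·d ≡ 1 (mod 42496). Apply the extended Euclidean algorithm:
42496 = 1×22949 + 19547
22949 = 1×19547 + 3402
19547 = 5×3402 + 2537
3402 = 1×2537 + 865
2537 = 2×865 + 807
865 = 1×807 + 58
807 = 13×58 + 53
58 = 1×53 + 5
53 = 10×5 + 3
5 = 1×3 + 2
3 = 1×2 + 1
2 = 2×1 + 0
Back-substitute:
1 = 3 − 2
1 = −5 + 2·3
1 = 2·53 − 21·5
1 = −21·58 + 23·53
1 = 23·807 − 320·58
1 = −320·865 + 343·807
1 = 343·2537 − 1006·865
1 = −1006·3402 + 1349·2537
1 = 1349·19547 − 7751·3402
1 = −7751·22949 + 9100·19547
1 = 9100·42496 − 16851·22949
So 22949·(-16851) ≡ 1 (mod 42496), hence d ≡ -16851 ≡ 25645 (mod 42496).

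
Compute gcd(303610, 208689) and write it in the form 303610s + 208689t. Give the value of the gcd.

1

Apply Euclid's algorithm to 303610 and 208689:
303610 = 1*208689 + 94921
208689 = 2*94921 + 18847
94921 = 5*18847 + 686
18847 = 27*686 + 325
686 = 2*325 + 36
325 = 9*36 + 1
36 = 36*1 + 0
gcd(303610, 208689) = 1.
Back-substituting:
1 = 325 − 9·36
1 = −9·686 + 19·325
1 = 19·18847 − 522·686
1 = −522·94921 + 2629·18847
1 = 2629·208689 − 5780·94921
1 = −5780·303610 + 8409·208689
So 1 = (-5780)·303610 + (8409)·208689.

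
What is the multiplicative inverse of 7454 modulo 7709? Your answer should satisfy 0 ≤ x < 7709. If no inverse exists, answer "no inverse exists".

4051

gcd(7709, 7454) by repeated division:
7709 = 1×7454 + 255
7454 = 29×255 + 59
255 = 4×59 + 19
59 = 3×19 + 2
19 = 9×2 + 1
2 = 2×1 + 0
Since gcd(7454, 7709) = 1, back-substitute to write 1 as a combination:
1 = 19 − 9·2
1 = −9·59 + 28·19
1 = 28·255 − 121·59
1 = −121·7454 + 3537·255
1 = 3537·7709 − 3658·7454
Hence 7454⁻¹ ≡ -3658 ≡ 4051 (mod 7709).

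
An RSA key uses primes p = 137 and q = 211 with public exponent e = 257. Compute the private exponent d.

φ(n) = (p−1)(q−1) = 136·210 = 28560.
Need d with 257·d ≡ 1 (mod 28560). Apply the extended Euclidean algorithm:
28560 = 111·257 + 33
257 = 7·33 + 26
33 = 1·26 + 7
26 = 3·7 + 5
7 = 1·5 + 2
5 = 2·2 + 1
2 = 2·1 + 0
Back-substitute:
1 = 5 − 2·2
1 = −2·7 + 3·5
1 = 3·26 − 11·7
1 = −11·33 + 14·26
1 = 14·257 − 109·33
1 = −109·28560 + 12113·257
So 257·12113 ≡ 1 (mod 28560), hence d = 12113.

12113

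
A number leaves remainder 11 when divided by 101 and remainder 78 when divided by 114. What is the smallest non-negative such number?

6576

Write x = 11 + 101·k. Then 101·k ≡ 78 − 11 ≡ 67 (mod 114).
Need 101⁻¹ mod 114. Extended Euclid on (114, 101):
114 = 1*101 + 13
101 = 7*13 + 10
13 = 1*10 + 3
10 = 3*3 + 1
3 = 3*1 + 0
Back-substitute:
1 = 10 − 3·3
1 = −3·13 + 4·10
1 = 4·101 − 31·13
1 = −31·114 + 35·101
101⁻¹ ≡ 35 (mod 114), so k ≡ 35·67 ≡ 65 (mod 114).
x = 11 + 101·65 = 6576.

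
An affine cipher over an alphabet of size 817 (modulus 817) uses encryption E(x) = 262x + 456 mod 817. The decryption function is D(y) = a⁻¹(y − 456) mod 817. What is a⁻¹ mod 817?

Apply the Euclidean algorithm to 817 and 262:
817 = 3*262 + 31
262 = 8*31 + 14
31 = 2*14 + 3
14 = 4*3 + 2
3 = 1*2 + 1
2 = 2*1 + 0
Since gcd(262, 817) = 1, back-substitute to write 1 as a combination:
1 = 3 − 2
1 = −14 + 5·3
1 = 5·31 − 11·14
1 = −11·262 + 93·31
1 = 93·817 − 290·262
Hence 262⁻¹ ≡ -290 ≡ 527 (mod 817).

527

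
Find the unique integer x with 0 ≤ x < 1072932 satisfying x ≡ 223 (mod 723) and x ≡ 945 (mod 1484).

1045681

Write x = 223 + 723·k. Then 723·k ≡ 945 − 223 ≡ 722 (mod 1484).
Need 723⁻¹ mod 1484. Extended Euclid on (1484, 723):
1484 = 2*723 + 38
723 = 19*38 + 1
38 = 38*1 + 0
Back-substitute:
1 = 723 − 19·38
1 = −19·1484 + 39·723
723⁻¹ ≡ 39 (mod 1484), so k ≡ 39·722 ≡ 1446 (mod 1484).
x = 223 + 723·1446 = 1045681.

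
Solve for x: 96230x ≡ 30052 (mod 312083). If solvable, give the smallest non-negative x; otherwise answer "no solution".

First find gcd(96230, 312083):
312083 = 3*96230 + 23393
96230 = 4*23393 + 2658
23393 = 8*2658 + 2129
2658 = 1*2129 + 529
2129 = 4*529 + 13
529 = 40*13 + 9
13 = 1*9 + 4
9 = 2*4 + 1
4 = 4*1 + 0
gcd = 1, so a unique solution mod 312083 exists.
Back-substitute for the Bézout coefficients:
1 = 9 − 2·4
1 = −2·13 + 3·9
1 = 3·529 − 122·13
1 = −122·2129 + 491·529
1 = 491·2658 − 613·2129
1 = −613·23393 + 5395·2658
1 = 5395·96230 − 22193·23393
1 = −22193·312083 + 71974·96230
So 96230·(71974) ≡ 1 (mod 312083), giving 96230⁻¹ ≡ 71974.
x ≡ 96230⁻¹·30052 ≡ 71974·30052 ≡ 227458 (mod 312083).

227458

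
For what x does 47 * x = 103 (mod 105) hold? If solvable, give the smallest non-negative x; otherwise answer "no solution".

First find gcd(47, 105):
105 = 2×47 + 11
47 = 4×11 + 3
11 = 3×3 + 2
3 = 1×2 + 1
2 = 2×1 + 0
gcd = 1, so a unique solution mod 105 exists.
Back-substitute for the Bézout coefficients:
1 = 3 − 2
1 = −11 + 4·3
1 = 4·47 − 17·11
1 = −17·105 + 38·47
So 47·(38) ≡ 1 (mod 105), giving 47⁻¹ ≡ 38.
x ≡ 47⁻¹·103 ≡ 38·103 ≡ 29 (mod 105).

29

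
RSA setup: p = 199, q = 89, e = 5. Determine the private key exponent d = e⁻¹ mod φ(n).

φ(n) = (p−1)(q−1) = 198·88 = 17424.
Need d with 5·d ≡ 1 (mod 17424). Apply the extended Euclidean algorithm:
17424 = 3484*5 + 4
5 = 1*4 + 1
4 = 4*1 + 0
Back-substitute:
1 = 5 − 4
1 = −17424 + 3485·5
So 5·3485 ≡ 1 (mod 17424), hence d = 3485.

3485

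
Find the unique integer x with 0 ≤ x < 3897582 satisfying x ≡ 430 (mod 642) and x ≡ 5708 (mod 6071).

Write x = 430 + 642·k. Then 642·k ≡ 5708 − 430 ≡ 5278 (mod 6071).
Need 642⁻¹ mod 6071. Extended Euclid on (6071, 642):
6071 = 9·642 + 293
642 = 2·293 + 56
293 = 5·56 + 13
56 = 4·13 + 4
13 = 3·4 + 1
4 = 4·1 + 0
Back-substitute:
1 = 13 − 3·4
1 = −3·56 + 13·13
1 = 13·293 − 68·56
1 = −68·642 + 149·293
1 = 149·6071 − 1409·642
642⁻¹ ≡ 4662 (mod 6071), so k ≡ 4662·5278 ≡ 273 (mod 6071).
x = 430 + 642·273 = 175696.

175696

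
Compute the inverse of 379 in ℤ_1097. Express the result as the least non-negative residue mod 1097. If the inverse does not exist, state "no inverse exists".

576

gcd(1097, 379) by repeated division:
1097 = 2*379 + 339
379 = 1*339 + 40
339 = 8*40 + 19
40 = 2*19 + 2
19 = 9*2 + 1
2 = 2*1 + 0
gcd = 1, so the inverse exists. Back-substitute:
1 = 19 − 9·2
1 = −9·40 + 19·19
1 = 19·339 − 161·40
1 = −161·379 + 180·339
1 = 180·1097 − 521·379
Hence 379⁻¹ ≡ -521 ≡ 576 (mod 1097).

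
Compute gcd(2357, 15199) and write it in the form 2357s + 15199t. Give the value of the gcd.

Repeated division:
15199 = 6*2357 + 1057
2357 = 2*1057 + 243
1057 = 4*243 + 85
243 = 2*85 + 73
85 = 1*73 + 12
73 = 6*12 + 1
12 = 12*1 + 0
gcd(2357, 15199) = 1.
Express as a combination:
1 = 73 − 6·12
1 = −6·85 + 7·73
1 = 7·243 − 20·85
1 = −20·1057 + 87·243
1 = 87·2357 − 194·1057
1 = −194·15199 + 1251·2357
So 1 = (-194)·15199 + (1251)·2357.

1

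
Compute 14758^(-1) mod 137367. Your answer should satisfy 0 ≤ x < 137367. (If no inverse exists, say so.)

41467

Run Euclid on (137367, 14758):
137367 = 9×14758 + 4545
14758 = 3×4545 + 1123
4545 = 4×1123 + 53
1123 = 21×53 + 10
53 = 5×10 + 3
10 = 3×3 + 1
3 = 3×1 + 0
gcd = 1, so the inverse exists. Back-substitute:
1 = 10 − 3·3
1 = −3·53 + 16·10
1 = 16·1123 − 339·53
1 = −339·4545 + 1372·1123
1 = 1372·14758 − 4455·4545
1 = −4455·137367 + 41467·14758
So 14758·41467 ≡ 1 (mod 137367).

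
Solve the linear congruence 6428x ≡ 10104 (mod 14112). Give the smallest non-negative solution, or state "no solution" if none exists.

First find gcd(6428, 14112):
14112 = 2·6428 + 1256
6428 = 5·1256 + 148
1256 = 8·148 + 72
148 = 2·72 + 4
72 = 18·4 + 0
gcd = 4 and 4 | 10104, so solutions exist. Divide through by 4: 1607x ≡ 2526 (mod 3528).
Now find 1607⁻¹ mod 3528:
3528 = 2·1607 + 314
1607 = 5·314 + 37
314 = 8·37 + 18
37 = 2·18 + 1
18 = 18·1 + 0
Back-substitute:
1 = 37 − 2·18
1 = −2·314 + 17·37
1 = 17·1607 − 87·314
1 = −87·3528 + 191·1607
So 1607⁻¹ ≡ 191 (mod 3528).
Then x ≡ 191·2526 ≡ 2658 (mod 3528); the smallest non-negative solution is x = 2658.

2658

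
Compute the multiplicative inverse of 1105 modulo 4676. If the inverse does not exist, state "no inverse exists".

3233

Extended Euclidean algorithm:
4676 = 4·1105 + 256
1105 = 4·256 + 81
256 = 3·81 + 13
81 = 6·13 + 3
13 = 4·3 + 1
3 = 3·1 + 0
Since gcd(1105, 4676) = 1, back-substitute to write 1 as a combination:
1 = 13 − 4·3
1 = −4·81 + 25·13
1 = 25·256 − 79·81
1 = −79·1105 + 341·256
1 = 341·4676 − 1443·1105
Hence 1105⁻¹ ≡ -1443 ≡ 3233 (mod 4676).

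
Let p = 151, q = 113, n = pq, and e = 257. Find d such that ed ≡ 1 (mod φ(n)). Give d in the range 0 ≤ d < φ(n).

φ(n) = (p−1)(q−1) = 150·112 = 16800.
Need d with 257·d ≡ 1 (mod 16800). Apply the extended Euclidean algorithm:
16800 = 65×257 + 95
257 = 2×95 + 67
95 = 1×67 + 28
67 = 2×28 + 11
28 = 2×11 + 6
11 = 1×6 + 5
6 = 1×5 + 1
5 = 5×1 + 0
Back-substitute:
1 = 6 − 5
1 = −11 + 2·6
1 = 2·28 − 5·11
1 = −5·67 + 12·28
1 = 12·95 − 17·67
1 = −17·257 + 46·95
1 = 46·16800 − 3007·257
So 257·(-3007) ≡ 1 (mod 16800), hence d ≡ -3007 ≡ 13793 (mod 16800).

13793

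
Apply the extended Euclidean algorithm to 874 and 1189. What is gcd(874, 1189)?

Repeated division:
1189 = 1×874 + 315
874 = 2×315 + 244
315 = 1×244 + 71
244 = 3×71 + 31
71 = 2×31 + 9
31 = 3×9 + 4
9 = 2×4 + 1
4 = 4×1 + 0
gcd(874, 1189) = 1.
Back-substituting:
1 = 9 − 2·4
1 = −2·31 + 7·9
1 = 7·71 − 16·31
1 = −16·244 + 55·71
1 = 55·315 − 71·244
1 = −71·874 + 197·315
1 = 197·1189 − 268·874
So 1 = (197)·1189 + (-268)·874.

1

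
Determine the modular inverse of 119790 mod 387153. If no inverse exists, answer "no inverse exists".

no inverse exists

Compute gcd(119790, 387153):
387153 = 3×119790 + 27783
119790 = 4×27783 + 8658
27783 = 3×8658 + 1809
8658 = 4×1809 + 1422
1809 = 1×1422 + 387
1422 = 3×387 + 261
387 = 1×261 + 126
261 = 2×126 + 9
126 = 14×9 + 0
Since gcd = 9 > 1, 119790 is not a unit mod 387153.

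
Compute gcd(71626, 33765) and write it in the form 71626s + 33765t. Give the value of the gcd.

1

Repeated division:
71626 = 2×33765 + 4096
33765 = 8×4096 + 997
4096 = 4×997 + 108
997 = 9×108 + 25
108 = 4×25 + 8
25 = 3×8 + 1
8 = 8×1 + 0
gcd(71626, 33765) = 1.
Back-substituting:
1 = 25 − 3·8
1 = −3·108 + 13·25
1 = 13·997 − 120·108
1 = −120·4096 + 493·997
1 = 493·33765 − 4064·4096
1 = −4064·71626 + 8621·33765
So 1 = (-4064)·71626 + (8621)·33765.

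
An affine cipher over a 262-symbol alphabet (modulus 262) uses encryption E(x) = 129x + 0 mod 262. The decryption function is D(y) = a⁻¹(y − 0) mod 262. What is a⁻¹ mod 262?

gcd(262, 129) by repeated division:
262 = 2×129 + 4
129 = 32×4 + 1
4 = 4×1 + 0
gcd = 1, so the inverse exists. Back-substitute:
1 = 129 − 32·4
1 = −32·262 + 65·129
So 129·65 ≡ 1 (mod 262).

65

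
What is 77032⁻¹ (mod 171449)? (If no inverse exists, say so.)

163737

Apply the Euclidean algorithm to 171449 and 77032:
171449 = 2*77032 + 17385
77032 = 4*17385 + 7492
17385 = 2*7492 + 2401
7492 = 3*2401 + 289
2401 = 8*289 + 89
289 = 3*89 + 22
89 = 4*22 + 1
22 = 22*1 + 0
The gcd is 1. Working backward:
1 = 89 − 4·22
1 = −4·289 + 13·89
1 = 13·2401 − 108·289
1 = −108·7492 + 337·2401
1 = 337·17385 − 782·7492
1 = −782·77032 + 3465·17385
1 = 3465·171449 − 7712·77032
Thus 77032·(-7712) ≡ 1 (mod 171449); reducing, -7712 mod 171449 = 163737.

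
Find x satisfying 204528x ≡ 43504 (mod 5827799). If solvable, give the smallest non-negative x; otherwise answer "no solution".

1946703

First find gcd(204528, 5827799):
5827799 = 28×204528 + 101015
204528 = 2×101015 + 2498
101015 = 40×2498 + 1095
2498 = 2×1095 + 308
1095 = 3×308 + 171
308 = 1×171 + 137
171 = 1×137 + 34
137 = 4×34 + 1
34 = 34×1 + 0
gcd = 1, so a unique solution mod 5827799 exists.
Back-substitute for the Bézout coefficients:
1 = 137 − 4·34
1 = −4·171 + 5·137
1 = 5·308 − 9·171
1 = −9·1095 + 32·308
1 = 32·2498 − 73·1095
1 = −73·101015 + 2952·2498
1 = 2952·204528 − 5977·101015
1 = −5977·5827799 + 170308·204528
So 204528·(170308) ≡ 1 (mod 5827799), giving 204528⁻¹ ≡ 170308.
x ≡ 204528⁻¹·43504 ≡ 170308·43504 ≡ 1946703 (mod 5827799).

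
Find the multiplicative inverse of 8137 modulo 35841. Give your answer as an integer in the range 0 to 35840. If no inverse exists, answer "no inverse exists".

20266

Extended Euclidean algorithm:
35841 = 4×8137 + 3293
8137 = 2×3293 + 1551
3293 = 2×1551 + 191
1551 = 8×191 + 23
191 = 8×23 + 7
23 = 3×7 + 2
7 = 3×2 + 1
2 = 2×1 + 0
gcd = 1, so the inverse exists. Back-substitute:
1 = 7 − 3·2
1 = −3·23 + 10·7
1 = 10·191 − 83·23
1 = −83·1551 + 674·191
1 = 674·3293 − 1431·1551
1 = −1431·8137 + 3536·3293
1 = 3536·35841 − 15575·8137
Thus 8137·(-15575) ≡ 1 (mod 35841); reducing, -15575 mod 35841 = 20266.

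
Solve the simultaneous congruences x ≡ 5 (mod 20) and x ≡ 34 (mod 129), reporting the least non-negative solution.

Write x = 5 + 20·k. Then 20·k ≡ 34 − 5 ≡ 29 (mod 129).
Need 20⁻¹ mod 129. Extended Euclid on (129, 20):
129 = 6·20 + 9
20 = 2·9 + 2
9 = 4·2 + 1
2 = 2·1 + 0
Back-substitute:
1 = 9 − 4·2
1 = −4·20 + 9·9
1 = 9·129 − 58·20
20⁻¹ ≡ 71 (mod 129), so k ≡ 71·29 ≡ 124 (mod 129).
x = 5 + 20·124 = 2485.

2485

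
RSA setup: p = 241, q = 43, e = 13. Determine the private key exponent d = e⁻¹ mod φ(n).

φ(n) = (p−1)(q−1) = 240·42 = 10080.
Need d with 13·d ≡ 1 (mod 10080). Apply the extended Euclidean algorithm:
10080 = 775*13 + 5
13 = 2*5 + 3
5 = 1*3 + 2
3 = 1*2 + 1
2 = 2*1 + 0
Back-substitute:
1 = 3 − 2
1 = −5 + 2·3
1 = 2·13 − 5·5
1 = −5·10080 + 3877·13
So 13·3877 ≡ 1 (mod 10080), hence d = 3877.

3877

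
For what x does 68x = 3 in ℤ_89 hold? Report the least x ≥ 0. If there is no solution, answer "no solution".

First find gcd(68, 89):
89 = 1·68 + 21
68 = 3·21 + 5
21 = 4·5 + 1
5 = 5·1 + 0
gcd = 1, so a unique solution mod 89 exists.
Back-substitute for the Bézout coefficients:
1 = 21 − 4·5
1 = −4·68 + 13·21
1 = 13·89 − 17·68
So 68·(-17) ≡ 1 (mod 89), giving 68⁻¹ ≡ 72.
x ≡ 68⁻¹·3 ≡ 72·3 ≡ 38 (mod 89).

38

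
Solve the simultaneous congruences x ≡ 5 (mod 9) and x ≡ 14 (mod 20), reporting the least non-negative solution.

Write x = 5 + 9·k. Then 9·k ≡ 14 − 5 ≡ 9 (mod 20).
Need 9⁻¹ mod 20. Extended Euclid on (20, 9):
20 = 2*9 + 2
9 = 4*2 + 1
2 = 2*1 + 0
Back-substitute:
1 = 9 − 4·2
1 = −4·20 + 9·9
9⁻¹ ≡ 9 (mod 20), so k ≡ 9·9 ≡ 1 (mod 20).
x = 5 + 9·1 = 14.

14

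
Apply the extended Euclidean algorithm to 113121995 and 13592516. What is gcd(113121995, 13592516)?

7

Apply Euclid's algorithm to 113121995 and 13592516:
113121995 = 8*13592516 + 4381867
13592516 = 3*4381867 + 446915
4381867 = 9*446915 + 359632
446915 = 1*359632 + 87283
359632 = 4*87283 + 10500
87283 = 8*10500 + 3283
10500 = 3*3283 + 651
3283 = 5*651 + 28
651 = 23*28 + 7
28 = 4*7 + 0
gcd(113121995, 13592516) = 7.
Express as a combination:
7 = 651 − 23·28
7 = −23·3283 + 116·651
7 = 116·10500 − 371·3283
7 = −371·87283 + 3084·10500
7 = 3084·359632 − 12707·87283
7 = −12707·446915 + 15791·359632
7 = 15791·4381867 − 154826·446915
7 = −154826·13592516 + 480269·4381867
7 = 480269·113121995 − 3996978·13592516
So 7 = (480269)·113121995 + (-3996978)·13592516.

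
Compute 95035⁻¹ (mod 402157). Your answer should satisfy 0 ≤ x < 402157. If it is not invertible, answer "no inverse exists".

188466

Run Euclid on (402157, 95035):
402157 = 4·95035 + 22017
95035 = 4·22017 + 6967
22017 = 3·6967 + 1116
6967 = 6·1116 + 271
1116 = 4·271 + 32
271 = 8·32 + 15
32 = 2·15 + 2
15 = 7·2 + 1
2 = 2·1 + 0
gcd = 1, so the inverse exists. Back-substitute:
1 = 15 − 7·2
1 = −7·32 + 15·15
1 = 15·271 − 127·32
1 = −127·1116 + 523·271
1 = 523·6967 − 3265·1116
1 = −3265·22017 + 10318·6967
1 = 10318·95035 − 44537·22017
1 = −44537·402157 + 188466·95035
So 95035·188466 ≡ 1 (mod 402157).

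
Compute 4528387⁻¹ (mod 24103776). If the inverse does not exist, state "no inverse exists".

Run Euclid on (24103776, 4528387):
24103776 = 5×4528387 + 1461841
4528387 = 3×1461841 + 142864
1461841 = 10×142864 + 33201
142864 = 4×33201 + 10060
33201 = 3×10060 + 3021
10060 = 3×3021 + 997
3021 = 3×997 + 30
997 = 33×30 + 7
30 = 4×7 + 2
7 = 3×2 + 1
2 = 2×1 + 0
gcd = 1, so the inverse exists. Back-substitute:
1 = 7 − 3·2
1 = −3·30 + 13·7
1 = 13·997 − 432·30
1 = −432·3021 + 1309·997
1 = 1309·10060 − 4359·3021
1 = −4359·33201 + 14386·10060
1 = 14386·142864 − 61903·33201
1 = −61903·1461841 + 633416·142864
1 = 633416·4528387 − 1962151·1461841
1 = −1962151·24103776 + 10444171·4528387
So 4528387·10444171 ≡ 1 (mod 24103776).

10444171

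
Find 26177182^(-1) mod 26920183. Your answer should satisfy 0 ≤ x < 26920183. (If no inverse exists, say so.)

Extended Euclidean algorithm:
26920183 = 1·26177182 + 743001
26177182 = 35·743001 + 172147
743001 = 4·172147 + 54413
172147 = 3·54413 + 8908
54413 = 6·8908 + 965
8908 = 9·965 + 223
965 = 4·223 + 73
223 = 3·73 + 4
73 = 18·4 + 1
4 = 4·1 + 0
gcd = 1, so the inverse exists. Back-substitute:
1 = 73 − 18·4
1 = −18·223 + 55·73
1 = 55·965 − 238·223
1 = −238·8908 + 2197·965
1 = 2197·54413 − 13420·8908
1 = −13420·172147 + 42457·54413
1 = 42457·743001 − 183248·172147
1 = −183248·26177182 + 6456137·743001
1 = 6456137·26920183 − 6639385·26177182
Hence 26177182⁻¹ ≡ -6639385 ≡ 20280798 (mod 26920183).

20280798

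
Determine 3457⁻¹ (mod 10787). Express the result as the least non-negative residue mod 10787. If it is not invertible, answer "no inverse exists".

Extended Euclidean algorithm:
10787 = 3·3457 + 416
3457 = 8·416 + 129
416 = 3·129 + 29
129 = 4·29 + 13
29 = 2·13 + 3
13 = 4·3 + 1
3 = 3·1 + 0
Since gcd(3457, 10787) = 1, back-substitute to write 1 as a combination:
1 = 13 − 4·3
1 = −4·29 + 9·13
1 = 9·129 − 40·29
1 = −40·416 + 129·129
1 = 129·3457 − 1072·416
1 = −1072·10787 + 3345·3457
So 3457·3345 ≡ 1 (mod 10787).

3345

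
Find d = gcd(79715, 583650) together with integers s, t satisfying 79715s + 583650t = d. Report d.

5

Apply Euclid's algorithm to 583650 and 79715:
583650 = 7×79715 + 25645
79715 = 3×25645 + 2780
25645 = 9×2780 + 625
2780 = 4×625 + 280
625 = 2×280 + 65
280 = 4×65 + 20
65 = 3×20 + 5
20 = 4×5 + 0
gcd(79715, 583650) = 5.
Back-substituting:
5 = 65 − 3·20
5 = −3·280 + 13·65
5 = 13·625 − 29·280
5 = −29·2780 + 129·625
5 = 129·25645 − 1190·2780
5 = −1190·79715 + 3699·25645
5 = 3699·583650 − 27083·79715
So 5 = (3699)·583650 + (-27083)·79715.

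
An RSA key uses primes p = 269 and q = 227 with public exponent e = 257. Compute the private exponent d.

φ(n) = (p−1)(q−1) = 268·226 = 60568.
Need d with 257·d ≡ 1 (mod 60568). Apply the extended Euclidean algorithm:
60568 = 235*257 + 173
257 = 1*173 + 84
173 = 2*84 + 5
84 = 16*5 + 4
5 = 1*4 + 1
4 = 4*1 + 0
Back-substitute:
1 = 5 − 4
1 = −84 + 17·5
1 = 17·173 − 35·84
1 = −35·257 + 52·173
1 = 52·60568 − 12255·257
So 257·(-12255) ≡ 1 (mod 60568), hence d ≡ -12255 ≡ 48313 (mod 60568).

48313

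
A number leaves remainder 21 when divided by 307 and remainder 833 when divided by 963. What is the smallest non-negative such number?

80762

Write x = 21 + 307·k. Then 307·k ≡ 833 − 21 ≡ 812 (mod 963).
Need 307⁻¹ mod 963. Extended Euclid on (963, 307):
963 = 3*307 + 42
307 = 7*42 + 13
42 = 3*13 + 3
13 = 4*3 + 1
3 = 3*1 + 0
Back-substitute:
1 = 13 − 4·3
1 = −4·42 + 13·13
1 = 13·307 − 95·42
1 = −95·963 + 298·307
307⁻¹ ≡ 298 (mod 963), so k ≡ 298·812 ≡ 263 (mod 963).
x = 21 + 307·263 = 80762.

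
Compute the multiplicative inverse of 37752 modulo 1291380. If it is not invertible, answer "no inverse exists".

no inverse exists

Euclidean algorithm on 1291380, 37752:
1291380 = 34*37752 + 7812
37752 = 4*7812 + 6504
7812 = 1*6504 + 1308
6504 = 4*1308 + 1272
1308 = 1*1272 + 36
1272 = 35*36 + 12
36 = 3*12 + 0
The gcd is 12, not 1, hence no inverse exists.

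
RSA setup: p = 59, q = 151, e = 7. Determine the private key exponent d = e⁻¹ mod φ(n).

1243

φ(n) = (p−1)(q−1) = 58·150 = 8700.
Need d with 7·d ≡ 1 (mod 8700). Apply the extended Euclidean algorithm:
8700 = 1242*7 + 6
7 = 1*6 + 1
6 = 6*1 + 0
Back-substitute:
1 = 7 − 6
1 = −8700 + 1243·7
So 7·1243 ≡ 1 (mod 8700), hence d = 1243.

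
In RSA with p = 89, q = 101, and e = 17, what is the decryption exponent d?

1553

φ(n) = (p−1)(q−1) = 88·100 = 8800.
Need d with 17·d ≡ 1 (mod 8800). Apply the extended Euclidean algorithm:
8800 = 517*17 + 11
17 = 1*11 + 6
11 = 1*6 + 5
6 = 1*5 + 1
5 = 5*1 + 0
Back-substitute:
1 = 6 − 5
1 = −11 + 2·6
1 = 2·17 − 3·11
1 = −3·8800 + 1553·17
So 17·1553 ≡ 1 (mod 8800), hence d = 1553.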